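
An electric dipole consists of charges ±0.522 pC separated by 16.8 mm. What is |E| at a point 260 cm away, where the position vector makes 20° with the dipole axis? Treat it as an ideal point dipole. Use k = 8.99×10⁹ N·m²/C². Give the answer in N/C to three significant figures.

E ≈ 8.57×10⁻⁶ N/C

Dipole moment p = qd = (5.22×10⁻¹³ C)(0.0168 m) = 8.77×10⁻¹⁵ C·m.
At angle θ the dipole field magnitude is E = (kp/r³)·√(1 + 3cos²θ).
kp/r³ = (8.99×10⁹)(8.77×10⁻¹⁵) / (2.60)³ = 4.486×10⁻⁶ N/C.
√(1 + 3cos²20°) = √(1 + 3·0.8830) = √3.6491 ≈ 1.9103.
E ≈ 4.486×10⁻⁶ × 1.910 = 8.569×10⁻⁶ N/C.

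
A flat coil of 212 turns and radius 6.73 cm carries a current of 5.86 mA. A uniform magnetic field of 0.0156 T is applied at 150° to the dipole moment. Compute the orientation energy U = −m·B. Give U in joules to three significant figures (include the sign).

U ≈ 2.39×10⁻⁴ J

m = NIA = NIπa² = 212·(0.00586)·π·(0.0673)² = 0.01768 A·m².
U = −m·B = −mB cosθ.
U = −(0.01768)(0.0156)·cos150° = 2.389×10⁻⁴ J.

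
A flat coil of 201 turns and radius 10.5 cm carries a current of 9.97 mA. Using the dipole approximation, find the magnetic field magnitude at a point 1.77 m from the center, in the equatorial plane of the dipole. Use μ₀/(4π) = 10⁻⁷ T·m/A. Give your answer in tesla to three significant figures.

B ≈ 1.25×10⁻⁹ T

m = NIA = NIπa² = 201·(0.00997)·π·(0.105)² = 0.06941 A·m².
In the equatorial plane B = (μ₀/4π)·m/r³ (half the axial value).
B = (10⁻⁷)·(0.06941) / (1.77)³ = 1.252×10⁻⁹ T.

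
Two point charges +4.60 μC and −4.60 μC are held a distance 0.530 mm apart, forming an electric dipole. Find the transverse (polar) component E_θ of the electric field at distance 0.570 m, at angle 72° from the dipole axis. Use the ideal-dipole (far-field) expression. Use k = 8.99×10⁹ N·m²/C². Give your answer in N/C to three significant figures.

E_θ ≈ 113 N/C

Dipole moment p = qd = (4.60×10⁻⁶ C)(5.30×10⁻⁴ m) = 2.438×10⁻⁹ C·m.
For a dipole, E_θ = (kp sinθ)/r³.
kp/r³ = (8.99×10⁹)(2.438×10⁻⁹)/(0.570)³ = 118.4 N/C.
E_θ = 118.4·sin72° = 112.6 N/C.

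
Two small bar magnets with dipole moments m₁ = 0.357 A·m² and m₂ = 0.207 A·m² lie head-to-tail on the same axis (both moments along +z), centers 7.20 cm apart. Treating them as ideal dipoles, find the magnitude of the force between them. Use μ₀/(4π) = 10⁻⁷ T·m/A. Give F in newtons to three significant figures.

On-axis B of dipole 1: B = (μ₀/4π)·2m₁/r³. Force on dipole 2: F = m₂·dB/dr.
dB/dr = −(μ₀/4π)·6m₁/r⁴, so |F| = (μ₀/4π)·6m₁m₂/r⁴.
F = 6(10⁻⁷)(0.357)(0.207)/(0.0720)⁴ = 0.001650 N.

F ≈ 0.00165 N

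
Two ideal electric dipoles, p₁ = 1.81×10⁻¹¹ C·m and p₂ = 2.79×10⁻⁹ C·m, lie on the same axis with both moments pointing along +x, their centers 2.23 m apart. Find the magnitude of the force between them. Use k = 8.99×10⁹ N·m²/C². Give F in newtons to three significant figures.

F ≈ 1.10×10⁻¹⁰ N

On-axis field of dipole 1 at distance r: E = 2kp₁/r³. Force on dipole 2 is F = p₂·dE/dr (gradient along axis).
dE/dr = −6kp₁/r⁴, so |F| = 6kp₁p₂/r⁴ (attractive for aligned moments).
F = 6(8.99×10⁹)(1.81×10⁻¹¹)(2.79×10⁻⁹)/(2.23)⁴ = 1.101×10⁻¹⁰ N.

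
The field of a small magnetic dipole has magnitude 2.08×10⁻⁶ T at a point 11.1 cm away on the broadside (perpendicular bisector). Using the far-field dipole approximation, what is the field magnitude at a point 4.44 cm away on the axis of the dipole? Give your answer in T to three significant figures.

Dipole fields scale as 1/r³ in the far field.
The axial field is twice the equatorial field at the same r, so the geometry factor is 2/1.
B₂ = B₁ · (2/1) · (r₁/r₂)³ = 2.08×10⁻⁶ · 2 · (11.1/4.44)³.
(r₁/r₂)³ = (2.5)³ = 15.62.
B₂ ≈ 6.500×10⁻⁵ T.

B ≈ 6.50×10⁻⁵ T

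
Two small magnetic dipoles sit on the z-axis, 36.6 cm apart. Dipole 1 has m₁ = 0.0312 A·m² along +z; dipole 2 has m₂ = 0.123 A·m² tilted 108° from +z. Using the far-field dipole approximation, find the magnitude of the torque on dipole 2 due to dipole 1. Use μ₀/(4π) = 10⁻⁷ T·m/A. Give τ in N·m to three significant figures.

Dipole B is on the axis of dipole A, so B₁ there is axial: B₁ = (μ₀/4π)·2m₁/r³ along +z.
B₁ = 2(10⁻⁷)(0.0312)/(0.366)³ = 1.273×10⁻⁷ T.
τ = m₂ B₁ sinθ.
τ = (0.123)(1.273×10⁻⁷)·sin108° = 1.489×10⁻⁸ N·m.

τ ≈ 1.49×10⁻⁸ N·m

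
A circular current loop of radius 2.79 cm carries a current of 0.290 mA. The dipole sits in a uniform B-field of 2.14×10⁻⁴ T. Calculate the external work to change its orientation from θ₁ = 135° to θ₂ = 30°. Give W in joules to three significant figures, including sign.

Magnetic moment m = IA = Iπa² = (2.90×10⁻⁴)·π·(0.0279)² = 7.092×10⁻⁷ A·m².
W_ext = ΔU = −mB cosθ₂ + mB cosθ₁ = mB(cosθ₁ − cosθ₂).
W = (7.092×10⁻⁷)(2.14×10⁻⁴)·(cos135° − cos30°) = (1.518×10⁻¹⁰)·(-1.5731) = -2.388×10⁻¹⁰ J.

W ≈ -2.39×10⁻¹⁰ J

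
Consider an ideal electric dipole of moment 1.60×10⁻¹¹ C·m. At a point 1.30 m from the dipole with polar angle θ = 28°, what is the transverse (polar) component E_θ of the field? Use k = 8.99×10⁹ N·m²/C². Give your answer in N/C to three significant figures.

E_θ ≈ 0.0307 N/C

For a dipole, E_θ = (kp sinθ)/r³.
kp/r³ = (8.99×10⁹)(1.60×10⁻¹¹)/(1.30)³ = 0.06547 N/C.
E_θ = 0.06547·sin28° = 0.03074 N/C.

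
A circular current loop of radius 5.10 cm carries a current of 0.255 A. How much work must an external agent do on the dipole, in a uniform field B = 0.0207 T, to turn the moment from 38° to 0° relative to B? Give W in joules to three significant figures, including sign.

W ≈ -9.14×10⁻⁶ J

Magnetic moment m = IA = Iπa² = (0.255)·π·(0.0510)² = 0.002084 A·m².
W_ext = ΔU = −mB cosθ₂ + mB cosθ₁ = mB(cosθ₁ − cosθ₂).
W = (0.002084)(0.0207)·(cos38° − cos0°) = (4.314×10⁻⁵)·(-0.2120) = -9.145×10⁻⁶ J.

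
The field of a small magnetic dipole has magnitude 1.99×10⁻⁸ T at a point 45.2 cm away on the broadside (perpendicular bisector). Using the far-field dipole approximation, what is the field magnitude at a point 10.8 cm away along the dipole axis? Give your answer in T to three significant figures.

B ≈ 2.92×10⁻⁶ T

Dipole fields scale as 1/r³ in the far field.
The axial field is twice the equatorial field at the same r, so the geometry factor is 2/1.
B₂ = B₁ · (2/1) · (r₁/r₂)³ = 1.99×10⁻⁸ · 2 · (45.2/10.8)³.
(r₁/r₂)³ = (4.185)³ = 73.31.
B₂ ≈ 2.918×10⁻⁶ T.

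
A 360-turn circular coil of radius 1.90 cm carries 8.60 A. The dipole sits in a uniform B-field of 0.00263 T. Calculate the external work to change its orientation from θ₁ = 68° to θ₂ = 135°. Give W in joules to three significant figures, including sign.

W ≈ 0.00999 J

m = NIA = NIπa² = 360·(8.60)·π·(0.0190)² = 3.511 A·m².
W_ext = ΔU = −mB cosθ₂ + mB cosθ₁ = mB(cosθ₁ − cosθ₂).
W = (3.511)(0.00263)·(cos68° − cos135°) = (0.009234)·(+1.0817) = 0.009988 J.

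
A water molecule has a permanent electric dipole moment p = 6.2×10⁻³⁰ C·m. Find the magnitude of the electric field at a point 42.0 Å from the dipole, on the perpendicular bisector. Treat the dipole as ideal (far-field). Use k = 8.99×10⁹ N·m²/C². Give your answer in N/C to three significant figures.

E ≈ 7.52×10⁵ N/C

In the equatorial plane E = kp/r³.
E = (8.99×10⁹)(6.20×10⁻³⁰) / (4.20×10⁻⁹)³ = 7.523×10⁵ N/C.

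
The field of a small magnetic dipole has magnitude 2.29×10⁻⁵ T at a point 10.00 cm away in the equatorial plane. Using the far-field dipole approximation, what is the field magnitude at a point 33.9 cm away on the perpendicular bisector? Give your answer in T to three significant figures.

B ≈ 5.88×10⁻⁷ T

Dipole fields scale as 1/r³ in the far field; the geometry is the same at both points.
B₂ = B₁ · (r₁/r₂)³ = 2.29×10⁻⁵ · (10.00/33.9)³.
(r₁/r₂)³ = (0.295)³ = 0.02567.
B₂ ≈ 5.878×10⁻⁷ T.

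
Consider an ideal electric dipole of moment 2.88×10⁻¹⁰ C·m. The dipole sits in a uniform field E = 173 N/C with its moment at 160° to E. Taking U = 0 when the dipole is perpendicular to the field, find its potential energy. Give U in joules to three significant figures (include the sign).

U = −p·E = −pE cosθ.
U = −(2.88×10⁻¹⁰)(173)·cos160° = 4.682×10⁻⁸ J.

U ≈ 4.68×10⁻⁸ J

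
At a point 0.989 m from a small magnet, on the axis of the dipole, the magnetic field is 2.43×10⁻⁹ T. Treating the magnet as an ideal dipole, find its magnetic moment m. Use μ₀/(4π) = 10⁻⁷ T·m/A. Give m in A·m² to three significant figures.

On axis B = (μ₀/4π)·2m/r³, so m = Br³·4π/(μ₀·2).
m = (2.43×10⁻⁹)·(0.989)³ / (2·10⁻⁷) = 0.01175 A·m².

m ≈ 0.0118 A·m²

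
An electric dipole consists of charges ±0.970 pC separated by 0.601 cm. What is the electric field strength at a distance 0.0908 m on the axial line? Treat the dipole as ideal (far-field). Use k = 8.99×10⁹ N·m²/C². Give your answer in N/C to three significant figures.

Dipole moment p = qd = (9.70×10⁻¹³ C)(0.00601 m) = 5.83×10⁻¹⁵ C·m.
On the dipole axis E = 2kp/r³.
E = 2·(8.99×10⁹)(5.83×10⁻¹⁵) / (0.0908)³ = 0.1400 N/C.

E ≈ 0.140 N/C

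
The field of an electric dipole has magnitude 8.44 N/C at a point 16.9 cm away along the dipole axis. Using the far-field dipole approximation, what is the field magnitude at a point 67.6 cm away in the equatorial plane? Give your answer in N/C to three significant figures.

E ≈ 0.0659 N/C

Dipole fields scale as 1/r³ in the far field.
The axial field is twice the equatorial field at the same r, so the geometry factor is 1/2.
E₂ = E₁ · (1/2) · (r₁/r₂)³ = 8.44 · 0.5 · (16.9/67.6)³.
(r₁/r₂)³ = (0.25)³ = 0.01562.
E₂ ≈ 0.06594 N/C.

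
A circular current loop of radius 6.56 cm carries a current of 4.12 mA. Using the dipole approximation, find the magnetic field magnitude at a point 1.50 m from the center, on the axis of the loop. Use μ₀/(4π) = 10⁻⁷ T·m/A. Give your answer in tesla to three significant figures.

Magnetic moment m = IA = Iπa² = (0.00412)·π·(0.0656)² = 5.57×10⁻⁵ A·m².
On axis B = (μ₀/4π)·2m/r³.
B = 2·(10⁻⁷)·(5.57×10⁻⁵) / (1.50)³ = 3.301×10⁻¹² T.

B ≈ 3.30×10⁻¹² T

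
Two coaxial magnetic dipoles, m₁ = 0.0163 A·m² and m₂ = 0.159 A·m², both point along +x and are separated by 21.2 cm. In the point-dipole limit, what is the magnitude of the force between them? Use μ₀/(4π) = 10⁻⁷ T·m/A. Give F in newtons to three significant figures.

F ≈ 7.70×10⁻⁷ N

On-axis B of dipole 1: B = (μ₀/4π)·2m₁/r³. Force on dipole 2: F = m₂·dB/dr.
dB/dr = −(μ₀/4π)·6m₁/r⁴, so |F| = (μ₀/4π)·6m₁m₂/r⁴.
F = 6(10⁻⁷)(0.0163)(0.159)/(0.212)⁴ = 7.698×10⁻⁷ N.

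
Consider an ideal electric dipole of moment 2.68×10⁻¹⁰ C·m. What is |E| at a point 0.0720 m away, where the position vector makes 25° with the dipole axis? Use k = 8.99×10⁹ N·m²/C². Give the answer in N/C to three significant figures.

E ≈ 1.20×10⁴ N/C

At angle θ the dipole field magnitude is E = (kp/r³)·√(1 + 3cos²θ).
kp/r³ = (8.99×10⁹)(2.68×10⁻¹⁰) / (0.0720)³ = 6455 N/C.
√(1 + 3cos²25°) = √(1 + 3·0.8214) = √3.4642 ≈ 1.8612.
E ≈ 6455 × 1.861 = 1.201×10⁴ N/C.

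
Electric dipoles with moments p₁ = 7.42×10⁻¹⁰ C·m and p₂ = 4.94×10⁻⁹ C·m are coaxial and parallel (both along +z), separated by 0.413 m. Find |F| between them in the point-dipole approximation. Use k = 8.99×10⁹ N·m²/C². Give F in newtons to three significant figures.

F ≈ 6.80×10⁻⁶ N

On-axis field of dipole 1 at distance r: E = 2kp₁/r³. Force on dipole 2 is F = p₂·dE/dr (gradient along axis).
dE/dr = −6kp₁/r⁴, so |F| = 6kp₁p₂/r⁴ (attractive for aligned moments).
F = 6(8.99×10⁹)(7.42×10⁻¹⁰)(4.94×10⁻⁹)/(0.413)⁴ = 6.796×10⁻⁶ N.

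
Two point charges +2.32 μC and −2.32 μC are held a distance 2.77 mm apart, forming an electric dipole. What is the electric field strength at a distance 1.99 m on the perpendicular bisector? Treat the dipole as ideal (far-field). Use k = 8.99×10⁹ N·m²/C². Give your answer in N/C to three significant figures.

E ≈ 7.33 N/C

Dipole moment p = qd = (2.32×10⁻⁶ C)(0.00277 m) = 6.426×10⁻⁹ C·m.
On the perpendicular bisector E = kp/r³ (half the axial value at the same distance).
E = (8.99×10⁹)(6.426×10⁻⁹) / (1.99)³ = 7.331 N/C.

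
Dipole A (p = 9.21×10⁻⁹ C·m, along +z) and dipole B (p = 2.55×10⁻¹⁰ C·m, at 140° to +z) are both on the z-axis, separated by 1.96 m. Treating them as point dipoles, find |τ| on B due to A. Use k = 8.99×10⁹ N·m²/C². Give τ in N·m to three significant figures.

The second dipole sits on the axis of the first, so the field there is axial: E₁ = 2kp₁/r³ along +z.
E₁ = 2(8.99×10⁹)(9.21×10⁻⁹)/(1.96)³ = 21.99 N/C.
Torque on the second dipole: τ = p₂ E₁ sinθ.
τ = (2.55×10⁻¹⁰)(21.99)·sin140° = 3.605×10⁻⁹ N·m.

τ ≈ 3.60×10⁻⁹ N·m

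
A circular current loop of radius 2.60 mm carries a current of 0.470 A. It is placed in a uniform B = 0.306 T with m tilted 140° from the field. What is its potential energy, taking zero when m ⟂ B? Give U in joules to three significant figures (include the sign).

Magnetic moment m = IA = Iπa² = (0.470)·π·(0.00260)² = 9.981×10⁻⁶ A·m².
U = −m·B = −mB cosθ.
U = −(9.981×10⁻⁶)(0.306)·cos140° = 2.340×10⁻⁶ J.

U ≈ 2.34×10⁻⁶ J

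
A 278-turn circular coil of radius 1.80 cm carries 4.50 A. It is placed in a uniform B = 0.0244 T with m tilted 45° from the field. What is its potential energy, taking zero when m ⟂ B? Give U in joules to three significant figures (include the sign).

m = NIA = NIπa² = 278·(4.50)·π·(0.0180)² = 1.273 A·m².
U = −m·B = −mB cosθ.
U = −(1.273)(0.0244)·cos45° = -0.02196 J.

U ≈ -0.0220 J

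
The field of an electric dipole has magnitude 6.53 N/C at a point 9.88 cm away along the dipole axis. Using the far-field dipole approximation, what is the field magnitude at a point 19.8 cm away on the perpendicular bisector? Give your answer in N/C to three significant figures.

E ≈ 0.406 N/C

Dipole fields scale as 1/r³ in the far field.
The axial field is twice the equatorial field at the same r, so the geometry factor is 1/2.
E₂ = E₁ · (1/2) · (r₁/r₂)³ = 6.53 · 0.5 · (9.88/19.8)³.
(r₁/r₂)³ = (0.499)³ = 0.1242.
E₂ ≈ 0.4057 N/C.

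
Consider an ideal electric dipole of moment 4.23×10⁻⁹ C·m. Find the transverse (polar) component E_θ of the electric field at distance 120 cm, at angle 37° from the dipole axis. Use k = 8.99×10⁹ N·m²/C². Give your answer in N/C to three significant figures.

For a dipole, E_θ = (kp sinθ)/r³.
kp/r³ = (8.99×10⁹)(4.23×10⁻⁹)/(1.20)³ = 22.01 N/C.
E_θ = 22.01·sin37° = 13.24 N/C.

E_θ ≈ 13.2 N/C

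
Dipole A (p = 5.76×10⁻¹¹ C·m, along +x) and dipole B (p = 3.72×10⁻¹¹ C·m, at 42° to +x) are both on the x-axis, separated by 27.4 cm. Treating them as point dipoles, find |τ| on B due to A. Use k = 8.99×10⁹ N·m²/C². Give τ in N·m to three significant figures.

The second dipole sits on the axis of the first, so the field there is axial: E₁ = 2kp₁/r³ along +x.
E₁ = 2(8.99×10⁹)(5.76×10⁻¹¹)/(0.274)³ = 50.35 N/C.
Torque on the second dipole: τ = p₂ E₁ sinθ.
τ = (3.72×10⁻¹¹)(50.35)·sin42° = 1.253×10⁻⁹ N·m.

τ ≈ 1.25×10⁻⁹ N·m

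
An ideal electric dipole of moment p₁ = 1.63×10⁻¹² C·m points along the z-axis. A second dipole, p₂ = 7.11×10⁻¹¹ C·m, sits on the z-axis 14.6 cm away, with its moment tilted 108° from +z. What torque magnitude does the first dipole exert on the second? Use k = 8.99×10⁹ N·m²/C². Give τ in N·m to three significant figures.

τ ≈ 6.37×10⁻¹⁰ N·m

The second dipole sits on the axis of the first, so the field there is axial: E₁ = 2kp₁/r³ along +z.
E₁ = 2(8.99×10⁹)(1.63×10⁻¹²)/(0.146)³ = 9.417 N/C.
Torque on the second dipole: τ = p₂ E₁ sinθ.
τ = (7.11×10⁻¹¹)(9.417)·sin108° = 6.368×10⁻¹⁰ N·m.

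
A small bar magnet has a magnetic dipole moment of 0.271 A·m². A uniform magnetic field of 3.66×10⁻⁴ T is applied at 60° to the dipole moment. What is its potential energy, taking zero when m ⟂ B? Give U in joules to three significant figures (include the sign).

U ≈ -4.96×10⁻⁵ J

U = −m·B = −mB cosθ.
U = −(0.271)(3.66×10⁻⁴)·cos60° = -4.959×10⁻⁵ J.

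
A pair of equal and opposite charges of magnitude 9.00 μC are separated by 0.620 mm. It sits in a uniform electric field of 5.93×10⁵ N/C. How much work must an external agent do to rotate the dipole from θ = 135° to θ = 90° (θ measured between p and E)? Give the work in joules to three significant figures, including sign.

Dipole moment p = qd = (9.00×10⁻⁶ C)(6.20×10⁻⁴ m) = 5.58×10⁻⁹ C·m.
W_ext = ΔU = U(θ₂) − U(θ₁) = −pE cosθ₂ − (−pE cosθ₁) = pE(cosθ₁ − cosθ₂).
W = (5.58×10⁻⁹)(5.93×10⁵)·(cos135° − cos90°) = (0.003309)·(-0.7071) = -0.002340 J.

W ≈ -0.00234 J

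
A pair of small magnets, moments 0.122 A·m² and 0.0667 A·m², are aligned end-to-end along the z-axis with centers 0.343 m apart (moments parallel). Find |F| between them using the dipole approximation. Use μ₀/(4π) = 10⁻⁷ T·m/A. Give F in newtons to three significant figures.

On-axis B of dipole 1: B = (μ₀/4π)·2m₁/r³. Force on dipole 2: F = m₂·dB/dr.
dB/dr = −(μ₀/4π)·6m₁/r⁴, so |F| = (μ₀/4π)·6m₁m₂/r⁴.
F = 6(10⁻⁷)(0.122)(0.0667)/(0.343)⁴ = 3.527×10⁻⁷ N.

F ≈ 3.53×10⁻⁷ N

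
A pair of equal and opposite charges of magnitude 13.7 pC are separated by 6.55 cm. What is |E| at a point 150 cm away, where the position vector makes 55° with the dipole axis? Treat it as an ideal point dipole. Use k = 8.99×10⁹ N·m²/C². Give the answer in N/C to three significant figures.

Dipole moment p = qd = (1.37×10⁻¹¹ C)(0.0655 m) = 8.974×10⁻¹³ C·m.
At angle θ the dipole field magnitude is E = (kp/r³)·√(1 + 3cos²θ).
kp/r³ = (8.99×10⁹)(8.974×10⁻¹³) / (1.50)³ = 0.002390 N/C.
√(1 + 3cos²55°) = √(1 + 3·0.3290) = √1.9870 ≈ 1.4096.
E ≈ 0.002390 × 1.410 = 0.003370 N/C.

E ≈ 0.00337 N/C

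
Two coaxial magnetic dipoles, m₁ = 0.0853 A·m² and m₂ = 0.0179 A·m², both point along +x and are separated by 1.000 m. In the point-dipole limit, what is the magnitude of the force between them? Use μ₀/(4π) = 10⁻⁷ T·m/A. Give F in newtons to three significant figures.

On-axis B of dipole 1: B = (μ₀/4π)·2m₁/r³. Force on dipole 2: F = m₂·dB/dr.
dB/dr = −(μ₀/4π)·6m₁/r⁴, so |F| = (μ₀/4π)·6m₁m₂/r⁴.
F = 6(10⁻⁷)(0.0853)(0.0179)/(1.00)⁴ = 9.161×10⁻¹⁰ N.

F ≈ 9.16×10⁻¹⁰ N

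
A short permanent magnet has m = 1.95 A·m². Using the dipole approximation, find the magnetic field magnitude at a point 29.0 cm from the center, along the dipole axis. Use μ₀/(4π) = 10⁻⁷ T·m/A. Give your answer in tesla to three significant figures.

B ≈ 1.60×10⁻⁵ T

On axis B = (μ₀/4π)·2m/r³.
B = 2·(10⁻⁷)·(1.95) / (0.290)³ = 1.599×10⁻⁵ T.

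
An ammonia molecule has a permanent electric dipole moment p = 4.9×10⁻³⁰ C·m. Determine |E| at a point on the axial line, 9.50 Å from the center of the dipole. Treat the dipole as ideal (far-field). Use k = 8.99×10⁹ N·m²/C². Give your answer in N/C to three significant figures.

E ≈ 1.03×10⁸ N/C

On the dipole axis E = 2kp/r³.
E = 2·(8.99×10⁹)(4.90×10⁻³⁰) / (9.50×10⁻¹⁰)³ = 1.028×10⁸ N/C.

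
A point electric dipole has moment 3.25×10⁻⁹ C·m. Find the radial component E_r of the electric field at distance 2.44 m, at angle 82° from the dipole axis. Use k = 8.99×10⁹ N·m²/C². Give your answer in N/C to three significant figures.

For a dipole, E_r = (2kp cosθ)/r³.
kp/r³ = (8.99×10⁹)(3.25×10⁻⁹)/(2.44)³ = 2.011 N/C.
E_r = 2·2.011·cos82° = 0.5598 N/C.

E_r ≈ 0.560 N/C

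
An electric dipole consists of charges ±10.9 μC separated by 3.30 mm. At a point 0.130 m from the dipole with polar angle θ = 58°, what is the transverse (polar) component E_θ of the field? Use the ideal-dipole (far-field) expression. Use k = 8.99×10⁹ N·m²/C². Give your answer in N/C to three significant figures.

E_θ ≈ 1.25×10⁵ N/C

Dipole moment p = qd = (1.09×10⁻⁵ C)(0.00330 m) = 3.597×10⁻⁸ C·m.
For a dipole, E_θ = (kp sinθ)/r³.
kp/r³ = (8.99×10⁹)(3.597×10⁻⁸)/(0.130)³ = 1.472×10⁵ N/C.
E_θ = 1.472×10⁵·sin58° = 1.248×10⁵ N/C.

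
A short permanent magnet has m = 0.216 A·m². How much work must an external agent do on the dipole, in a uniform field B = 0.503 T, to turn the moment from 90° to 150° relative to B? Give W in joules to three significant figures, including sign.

W ≈ 0.0941 J

W_ext = ΔU = −mB cosθ₂ + mB cosθ₁ = mB(cosθ₁ − cosθ₂).
W = (0.216)(0.503)·(cos90° − cos150°) = (0.1086)·(+0.8660) = 0.09409 J.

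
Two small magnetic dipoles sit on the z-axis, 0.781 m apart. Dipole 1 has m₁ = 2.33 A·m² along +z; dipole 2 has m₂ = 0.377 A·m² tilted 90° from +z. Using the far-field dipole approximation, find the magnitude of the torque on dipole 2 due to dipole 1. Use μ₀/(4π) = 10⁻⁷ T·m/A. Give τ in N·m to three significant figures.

Dipole B is on the axis of dipole A, so B₁ there is axial: B₁ = (μ₀/4π)·2m₁/r³ along +z.
B₁ = 2(10⁻⁷)(2.33)/(0.781)³ = 9.782×10⁻⁷ T.
τ = m₂ B₁ sinθ.
τ = (0.377)(9.782×10⁻⁷)·sin90° = 3.688×10⁻⁷ N·m.

τ ≈ 3.69×10⁻⁷ N·m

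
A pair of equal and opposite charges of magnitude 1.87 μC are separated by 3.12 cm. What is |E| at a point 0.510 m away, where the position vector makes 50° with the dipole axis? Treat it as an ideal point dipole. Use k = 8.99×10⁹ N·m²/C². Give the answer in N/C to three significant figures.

Dipole moment p = qd = (1.87×10⁻⁶ C)(0.0312 m) = 5.834×10⁻⁸ C·m.
At angle θ the dipole field magnitude is E = (kp/r³)·√(1 + 3cos²θ).
kp/r³ = (8.99×10⁹)(5.834×10⁻⁸) / (0.510)³ = 3954 N/C.
√(1 + 3cos²50°) = √(1 + 3·0.4132) = √2.2395 ≈ 1.4965.
E ≈ 3954 × 1.497 = 5917 N/C.

E ≈ 5920 N/C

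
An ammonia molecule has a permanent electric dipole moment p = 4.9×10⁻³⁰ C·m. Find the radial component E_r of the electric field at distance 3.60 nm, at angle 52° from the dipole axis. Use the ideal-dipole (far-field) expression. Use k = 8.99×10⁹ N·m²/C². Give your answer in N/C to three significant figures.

E_r ≈ 1.16×10⁶ N/C

For a dipole, E_r = (2kp cosθ)/r³.
kp/r³ = (8.99×10⁹)(4.90×10⁻³⁰)/(3.60×10⁻⁹)³ = 9.442×10⁵ N/C.
E_r = 2·9.442×10⁵·cos52° = 1.163×10⁶ N/C.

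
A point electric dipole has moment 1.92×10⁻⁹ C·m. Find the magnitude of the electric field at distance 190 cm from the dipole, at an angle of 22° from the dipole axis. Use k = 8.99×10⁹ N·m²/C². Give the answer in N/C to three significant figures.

At angle θ the dipole field magnitude is E = (kp/r³)·√(1 + 3cos²θ).
kp/r³ = (8.99×10⁹)(1.92×10⁻⁹) / (1.90)³ = 2.517 N/C.
√(1 + 3cos²22°) = √(1 + 3·0.8597) = √3.5790 ≈ 1.8918.
E ≈ 2.517 × 1.892 = 4.761 N/C.

E ≈ 4.76 N/C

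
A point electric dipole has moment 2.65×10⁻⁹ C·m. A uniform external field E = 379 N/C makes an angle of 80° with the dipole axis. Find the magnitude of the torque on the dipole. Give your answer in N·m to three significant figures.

Torque on an electric dipole: τ = pE sinθ.
τ = (2.65×10⁻⁹)(379)·sin80° = 9.891×10⁻⁷ N·m.

τ ≈ 9.89×10⁻⁷ N·m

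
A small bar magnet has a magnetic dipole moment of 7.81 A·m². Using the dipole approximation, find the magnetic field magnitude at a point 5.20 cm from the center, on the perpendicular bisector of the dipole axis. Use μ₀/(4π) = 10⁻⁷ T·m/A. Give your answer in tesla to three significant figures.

In the equatorial plane B = (μ₀/4π)·m/r³ (half the axial value).
B = (10⁻⁷)·(7.81) / (0.0520)³ = 0.005554 T.

B ≈ 0.00555 T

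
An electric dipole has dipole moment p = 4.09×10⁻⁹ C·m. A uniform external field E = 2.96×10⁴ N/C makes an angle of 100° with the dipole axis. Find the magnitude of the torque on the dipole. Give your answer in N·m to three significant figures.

Torque on an electric dipole: τ = pE sinθ.
τ = (4.09×10⁻⁹)(2.96×10⁴)·sin100° = 1.192×10⁻⁴ N·m.

τ ≈ 1.19×10⁻⁴ N·m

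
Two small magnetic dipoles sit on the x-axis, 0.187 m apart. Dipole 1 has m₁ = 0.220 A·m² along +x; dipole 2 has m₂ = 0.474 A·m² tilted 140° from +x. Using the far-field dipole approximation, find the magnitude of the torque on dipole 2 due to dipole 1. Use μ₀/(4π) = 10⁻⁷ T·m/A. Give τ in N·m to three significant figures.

Dipole B is on the axis of dipole A, so B₁ there is axial: B₁ = (μ₀/4π)·2m₁/r³ along +x.
B₁ = 2(10⁻⁷)(0.220)/(0.187)³ = 6.729×10⁻⁶ T.
τ = m₂ B₁ sinθ.
τ = (0.474)(6.729×10⁻⁶)·sin140° = 2.050×10⁻⁶ N·m.

τ ≈ 2.05×10⁻⁶ N·m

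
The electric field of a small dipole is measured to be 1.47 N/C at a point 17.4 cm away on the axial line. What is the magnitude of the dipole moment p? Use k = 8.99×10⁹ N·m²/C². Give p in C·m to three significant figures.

p ≈ 4.31×10⁻¹³ C·m

On axis E = 2kp/r³, so p = Er³/(2k).
p = (1.47)·(0.174)³ / (2·8.99×10⁹) = 4.307×10⁻¹³ C·m.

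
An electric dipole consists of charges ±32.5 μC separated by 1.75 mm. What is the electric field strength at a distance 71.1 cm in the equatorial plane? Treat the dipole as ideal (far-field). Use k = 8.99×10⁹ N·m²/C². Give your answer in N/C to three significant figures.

E ≈ 1420 N/C

Dipole moment p = qd = (3.25×10⁻⁵ C)(0.00175 m) = 5.688×10⁻⁸ C·m.
In the equatorial plane E = kp/r³.
E = (8.99×10⁹)(5.688×10⁻⁸) / (0.711)³ = 1423 N/C.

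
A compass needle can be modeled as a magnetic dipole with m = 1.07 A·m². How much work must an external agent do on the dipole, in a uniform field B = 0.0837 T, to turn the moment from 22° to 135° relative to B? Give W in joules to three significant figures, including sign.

W ≈ 0.146 J

W_ext = ΔU = −mB cosθ₂ + mB cosθ₁ = mB(cosθ₁ − cosθ₂).
W = (1.07)(0.0837)·(cos22° − cos135°) = (0.08956)·(+1.6343) = 0.1464 J.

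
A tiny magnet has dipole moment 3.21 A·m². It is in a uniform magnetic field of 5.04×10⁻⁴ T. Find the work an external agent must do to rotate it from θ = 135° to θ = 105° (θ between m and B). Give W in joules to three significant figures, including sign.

W ≈ -7.25×10⁻⁴ J

W_ext = ΔU = −mB cosθ₂ + mB cosθ₁ = mB(cosθ₁ − cosθ₂).
W = (3.21)(5.04×10⁻⁴)·(cos135° − cos105°) = (0.001618)·(-0.4483) = -7.253×10⁻⁴ J.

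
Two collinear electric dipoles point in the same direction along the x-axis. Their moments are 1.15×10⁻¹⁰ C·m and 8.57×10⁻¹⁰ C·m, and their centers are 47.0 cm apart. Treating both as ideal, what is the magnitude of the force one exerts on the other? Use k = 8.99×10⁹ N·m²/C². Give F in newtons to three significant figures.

F ≈ 1.09×10⁻⁷ N

On-axis field of dipole 1 at distance r: E = 2kp₁/r³. Force on dipole 2 is F = p₂·dE/dr (gradient along axis).
dE/dr = −6kp₁/r⁴, so |F| = 6kp₁p₂/r⁴ (attractive for aligned moments).
F = 6(8.99×10⁹)(1.15×10⁻¹⁰)(8.57×10⁻¹⁰)/(0.470)⁴ = 1.089×10⁻⁷ N.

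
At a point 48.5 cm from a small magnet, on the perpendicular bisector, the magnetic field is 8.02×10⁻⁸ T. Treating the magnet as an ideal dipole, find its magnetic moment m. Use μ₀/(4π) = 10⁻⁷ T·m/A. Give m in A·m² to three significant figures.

m ≈ 0.0915 A·m²

In the equatorial plane B = (μ₀/4π)·m/r³, so m = Br³·4π/(μ₀).
m = (8.02×10⁻⁸)·(0.485)³ / (10⁻⁷) = 0.09150 A·m².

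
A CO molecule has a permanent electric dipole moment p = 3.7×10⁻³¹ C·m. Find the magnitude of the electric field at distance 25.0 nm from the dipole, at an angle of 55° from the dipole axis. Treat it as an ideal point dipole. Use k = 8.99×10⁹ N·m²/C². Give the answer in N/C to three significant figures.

At angle θ the dipole field magnitude is E = (kp/r³)·√(1 + 3cos²θ).
kp/r³ = (8.99×10⁹)(3.70×10⁻³¹) / (2.50×10⁻⁸)³ = 212.9 N/C.
√(1 + 3cos²55°) = √(1 + 3·0.3290) = √1.9870 ≈ 1.4096.
E ≈ 212.9 × 1.410 = 300.1 N/C.

E ≈ 300 N/C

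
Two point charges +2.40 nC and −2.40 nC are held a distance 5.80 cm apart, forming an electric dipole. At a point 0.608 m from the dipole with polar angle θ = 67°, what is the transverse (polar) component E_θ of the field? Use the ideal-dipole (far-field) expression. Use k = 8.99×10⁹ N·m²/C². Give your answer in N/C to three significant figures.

Dipole moment p = qd = (2.40×10⁻⁹ C)(0.0580 m) = 1.392×10⁻¹⁰ C·m.
For a dipole, E_θ = (kp sinθ)/r³.
kp/r³ = (8.99×10⁹)(1.392×10⁻¹⁰)/(0.608)³ = 5.568 N/C.
E_θ = 5.568·sin67° = 5.125 N/C.

E_θ ≈ 5.13 N/C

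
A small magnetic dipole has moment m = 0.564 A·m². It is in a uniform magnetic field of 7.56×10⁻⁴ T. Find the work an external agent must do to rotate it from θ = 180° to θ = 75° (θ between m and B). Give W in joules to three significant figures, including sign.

W ≈ -5.37×10⁻⁴ J

W_ext = ΔU = −mB cosθ₂ + mB cosθ₁ = mB(cosθ₁ − cosθ₂).
W = (0.564)(7.56×10⁻⁴)·(cos180° − cos75°) = (4.264×10⁻⁴)·(-1.2588) = -5.367×10⁻⁴ J.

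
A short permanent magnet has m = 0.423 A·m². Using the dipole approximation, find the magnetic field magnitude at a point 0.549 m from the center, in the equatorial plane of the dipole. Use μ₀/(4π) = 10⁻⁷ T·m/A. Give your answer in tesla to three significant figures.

In the equatorial plane B = (μ₀/4π)·m/r³ (half the axial value).
B = (10⁻⁷)·(0.423) / (0.549)³ = 2.556×10⁻⁷ T.

B ≈ 2.56×10⁻⁷ T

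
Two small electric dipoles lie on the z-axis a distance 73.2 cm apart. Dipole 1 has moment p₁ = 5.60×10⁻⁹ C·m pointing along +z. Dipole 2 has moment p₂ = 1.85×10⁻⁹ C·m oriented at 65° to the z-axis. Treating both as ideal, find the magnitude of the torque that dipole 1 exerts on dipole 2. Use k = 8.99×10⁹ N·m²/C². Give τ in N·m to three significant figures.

τ ≈ 4.30×10⁻⁷ N·m

The second dipole sits on the axis of the first, so the field there is axial: E₁ = 2kp₁/r³ along +z.
E₁ = 2(8.99×10⁹)(5.60×10⁻⁹)/(0.732)³ = 256.7 N/C.
Torque on the second dipole: τ = p₂ E₁ sinθ.
τ = (1.85×10⁻⁹)(256.7)·sin65° = 4.304×10⁻⁷ N·m.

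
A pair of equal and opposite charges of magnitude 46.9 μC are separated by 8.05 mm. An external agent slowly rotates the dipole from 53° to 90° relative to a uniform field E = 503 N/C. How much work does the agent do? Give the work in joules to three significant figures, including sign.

Dipole moment p = qd = (4.69×10⁻⁵ C)(0.00805 m) = 3.775×10⁻⁷ C·m.
W_ext = ΔU = U(θ₂) − U(θ₁) = −pE cosθ₂ − (−pE cosθ₁) = pE(cosθ₁ − cosθ₂).
W = (3.775×10⁻⁷)(503)·(cos53° − cos90°) = (1.899×10⁻⁴)·(+0.6018) = 1.143×10⁻⁴ J.

W ≈ 1.14×10⁻⁴ J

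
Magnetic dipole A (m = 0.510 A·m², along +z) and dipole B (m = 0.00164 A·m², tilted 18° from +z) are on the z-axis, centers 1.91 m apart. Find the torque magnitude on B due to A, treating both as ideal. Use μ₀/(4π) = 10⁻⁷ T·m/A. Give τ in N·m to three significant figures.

Dipole B is on the axis of dipole A, so B₁ there is axial: B₁ = (μ₀/4π)·2m₁/r³ along +z.
B₁ = 2(10⁻⁷)(0.510)/(1.91)³ = 1.464×10⁻⁸ T.
τ = m₂ B₁ sinθ.
τ = (0.00164)(1.464×10⁻⁸)·sin18° = 7.419×10⁻¹² N·m.

τ ≈ 7.42×10⁻¹² N·m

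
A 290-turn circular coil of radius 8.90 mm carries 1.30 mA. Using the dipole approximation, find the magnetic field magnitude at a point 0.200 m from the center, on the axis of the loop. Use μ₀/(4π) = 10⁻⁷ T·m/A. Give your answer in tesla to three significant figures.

m = NIA = NIπa² = 290·(0.00130)·π·(0.00890)² = 9.381×10⁻⁵ A·m².
On axis B = (μ₀/4π)·2m/r³.
B = 2·(10⁻⁷)·(9.381×10⁻⁵) / (0.200)³ = 2.345×10⁻⁹ T.

B ≈ 2.35×10⁻⁹ T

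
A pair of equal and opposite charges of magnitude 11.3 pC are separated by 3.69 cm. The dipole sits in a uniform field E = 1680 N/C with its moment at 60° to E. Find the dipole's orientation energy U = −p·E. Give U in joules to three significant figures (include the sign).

Dipole moment p = qd = (1.13×10⁻¹¹ C)(0.0369 m) = 4.17×10⁻¹³ C·m.
U = −p·E = −pE cosθ.
U = −(4.17×10⁻¹³)(1680)·cos60° = -3.503×10⁻¹⁰ J.

U ≈ -3.50×10⁻¹⁰ J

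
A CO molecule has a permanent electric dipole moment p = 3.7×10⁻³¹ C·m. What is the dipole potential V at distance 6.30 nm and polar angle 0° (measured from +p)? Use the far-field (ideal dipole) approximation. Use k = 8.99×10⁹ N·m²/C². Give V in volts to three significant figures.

V ≈ 8.38×10⁻⁵ V

The dipole potential is V = kp cosθ / r².
V = (8.99×10⁹)(3.70×10⁻³¹)·cos0° / (6.30×10⁻⁹)² = 8.381×10⁻⁵ V.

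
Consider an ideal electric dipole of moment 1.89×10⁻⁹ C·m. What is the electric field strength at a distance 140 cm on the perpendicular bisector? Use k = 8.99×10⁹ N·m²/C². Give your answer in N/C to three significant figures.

E ≈ 6.19 N/C

On the perpendicular bisector E = kp/r³ (half the axial value at the same distance).
E = (8.99×10⁹)(1.89×10⁻⁹) / (1.40)³ = 6.192 N/C.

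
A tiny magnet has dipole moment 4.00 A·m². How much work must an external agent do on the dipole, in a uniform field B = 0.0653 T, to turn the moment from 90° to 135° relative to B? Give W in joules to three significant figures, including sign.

W_ext = ΔU = −mB cosθ₂ + mB cosθ₁ = mB(cosθ₁ − cosθ₂).
W = (4.00)(0.0653)·(cos90° − cos135°) = (0.2612)·(+0.7071) = 0.1847 J.

W ≈ 0.185 J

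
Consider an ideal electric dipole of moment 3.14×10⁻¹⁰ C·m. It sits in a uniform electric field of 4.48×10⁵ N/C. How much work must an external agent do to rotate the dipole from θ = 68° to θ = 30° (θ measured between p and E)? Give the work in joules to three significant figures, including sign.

W_ext = ΔU = U(θ₂) − U(θ₁) = −pE cosθ₂ − (−pE cosθ₁) = pE(cosθ₁ − cosθ₂).
W = (3.14×10⁻¹⁰)(4.48×10⁵)·(cos68° − cos30°) = (1.407×10⁻⁴)·(-0.4914) = -6.913×10⁻⁵ J.

W ≈ -6.91×10⁻⁵ J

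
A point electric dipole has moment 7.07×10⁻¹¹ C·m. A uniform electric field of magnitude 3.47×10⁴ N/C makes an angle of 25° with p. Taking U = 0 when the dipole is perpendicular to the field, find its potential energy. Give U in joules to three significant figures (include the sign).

U = −p·E = −pE cosθ.
U = −(7.07×10⁻¹¹)(3.47×10⁴)·cos25° = -2.223×10⁻⁶ J.

U ≈ -2.22×10⁻⁶ J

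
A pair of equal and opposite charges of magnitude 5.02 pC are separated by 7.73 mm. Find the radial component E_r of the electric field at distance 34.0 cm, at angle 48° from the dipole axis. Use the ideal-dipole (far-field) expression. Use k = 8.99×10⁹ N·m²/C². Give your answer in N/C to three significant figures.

Dipole moment p = qd = (5.02×10⁻¹² C)(0.00773 m) = 3.88×10⁻¹⁴ C·m.
For a dipole, E_r = (2kp cosθ)/r³.
kp/r³ = (8.99×10⁹)(3.88×10⁻¹⁴)/(0.340)³ = 0.008875 N/C.
E_r = 2·0.008875·cos48° = 0.01188 N/C.

E_r ≈ 0.0119 N/C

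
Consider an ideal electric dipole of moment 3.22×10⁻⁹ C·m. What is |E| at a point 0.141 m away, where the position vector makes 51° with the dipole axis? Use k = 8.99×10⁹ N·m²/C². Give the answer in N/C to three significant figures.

At angle θ the dipole field magnitude is E = (kp/r³)·√(1 + 3cos²θ).
kp/r³ = (8.99×10⁹)(3.22×10⁻⁹) / (0.141)³ = 1.033×10⁴ N/C.
√(1 + 3cos²51°) = √(1 + 3·0.3960) = √2.1881 ≈ 1.4792.
E ≈ 1.033×10⁴ × 1.479 = 1.528×10⁴ N/C.

E ≈ 1.53×10⁴ N/C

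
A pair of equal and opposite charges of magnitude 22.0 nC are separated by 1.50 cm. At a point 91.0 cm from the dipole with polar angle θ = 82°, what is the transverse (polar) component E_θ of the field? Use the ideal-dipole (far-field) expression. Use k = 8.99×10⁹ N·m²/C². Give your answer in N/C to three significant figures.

Dipole moment p = qd = (2.20×10⁻⁸ C)(0.0150 m) = 3.30×10⁻¹⁰ C·m.
For a dipole, E_θ = (kp sinθ)/r³.
kp/r³ = (8.99×10⁹)(3.30×10⁻¹⁰)/(0.910)³ = 3.937 N/C.
E_θ = 3.937·sin82° = 3.899 N/C.

E_θ ≈ 3.90 N/C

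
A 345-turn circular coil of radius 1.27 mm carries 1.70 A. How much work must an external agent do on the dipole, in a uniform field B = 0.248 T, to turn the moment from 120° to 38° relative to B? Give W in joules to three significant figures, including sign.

W ≈ -9.49×10⁻⁴ J

m = NIA = NIπa² = 345·(1.70)·π·(0.00127)² = 0.002972 A·m².
W_ext = ΔU = −mB cosθ₂ + mB cosθ₁ = mB(cosθ₁ − cosθ₂).
W = (0.002972)(0.248)·(cos120° − cos38°) = (7.371×10⁻⁴)·(-1.2880) = -9.493×10⁻⁴ J.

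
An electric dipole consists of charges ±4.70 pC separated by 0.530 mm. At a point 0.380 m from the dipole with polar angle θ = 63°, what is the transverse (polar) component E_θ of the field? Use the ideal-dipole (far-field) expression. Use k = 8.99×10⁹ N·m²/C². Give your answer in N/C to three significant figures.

E_θ ≈ 3.64×10⁻⁴ N/C

Dipole moment p = qd = (4.70×10⁻¹² C)(5.30×10⁻⁴ m) = 2.491×10⁻¹⁵ C·m.
For a dipole, E_θ = (kp sinθ)/r³.
kp/r³ = (8.99×10⁹)(2.491×10⁻¹⁵)/(0.380)³ = 4.081×10⁻⁴ N/C.
E_θ = 4.081×10⁻⁴·sin63° = 3.636×10⁻⁴ N/C.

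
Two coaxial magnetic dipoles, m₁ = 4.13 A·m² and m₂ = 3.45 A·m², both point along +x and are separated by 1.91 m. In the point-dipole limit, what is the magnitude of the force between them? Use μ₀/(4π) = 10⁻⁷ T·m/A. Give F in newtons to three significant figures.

On-axis B of dipole 1: B = (μ₀/4π)·2m₁/r³. Force on dipole 2: F = m₂·dB/dr.
dB/dr = −(μ₀/4π)·6m₁/r⁴, so |F| = (μ₀/4π)·6m₁m₂/r⁴.
F = 6(10⁻⁷)(4.13)(3.45)/(1.91)⁴ = 6.424×10⁻⁷ N.

F ≈ 6.42×10⁻⁷ N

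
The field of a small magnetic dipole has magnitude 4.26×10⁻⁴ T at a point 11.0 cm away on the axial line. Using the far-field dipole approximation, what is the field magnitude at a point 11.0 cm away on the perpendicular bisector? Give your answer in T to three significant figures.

B ≈ 2.13×10⁻⁴ T

Dipole fields scale as 1/r³ in the far field.
The axial field is twice the equatorial field at the same r, so the geometry factor is 1/2.
B₂ = B₁ · (1/2) · (r₁/r₂)³ = 4.26×10⁻⁴ · 0.5 · (11.0/11.0)³.
(r₁/r₂)³ = (1)³ = 1.
B₂ ≈ 2.130×10⁻⁴ T.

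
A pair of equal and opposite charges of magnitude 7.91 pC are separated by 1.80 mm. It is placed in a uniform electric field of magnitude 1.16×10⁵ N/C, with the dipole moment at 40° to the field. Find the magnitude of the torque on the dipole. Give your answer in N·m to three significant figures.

τ ≈ 1.06×10⁻⁹ N·m

Dipole moment p = qd = (7.91×10⁻¹² C)(0.00180 m) = 1.424×10⁻¹⁴ C·m.
Torque on an electric dipole: τ = pE sinθ.
τ = (1.424×10⁻¹⁴)(1.16×10⁵)·sin40° = 1.062×10⁻⁹ N·m.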